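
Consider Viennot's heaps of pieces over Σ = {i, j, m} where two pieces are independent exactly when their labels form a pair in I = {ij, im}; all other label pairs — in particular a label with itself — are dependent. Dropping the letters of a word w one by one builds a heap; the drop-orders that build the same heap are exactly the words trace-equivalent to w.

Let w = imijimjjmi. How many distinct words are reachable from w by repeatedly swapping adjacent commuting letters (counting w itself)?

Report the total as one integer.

210

#0=i has no predecessor
#1=m has no predecessor
#2=i depends on [0:i]
#3=j depends on [1:m]
#4=i depends on [2:i]
#5=m depends on [3:j]
#6=j depends on [5:m]
#7=j depends on [6:j]
#8=m depends on [7:j]
#9=i depends on [4:i]
sources: [0:i, 1:m]
N(rest) = Σ N(rest − s) over sources s of rest; N(one piece) = 1:
  size 1 → [8]=1  [9]=1
  size 2 → [4,9]=1  [7,8]=1  [8,9]=2
  size 3 → [2,4,9]=1  [4,8,9]=3  [6,7,8]=1  [7,8,9]=3
  size 4 → [0,2,4,9]=1  [2,4,8,9]=4  [4,7,8,9]=6  [5,6,7,8]=1  [6,7,8,9]=4
  size 5 → [0,2,4,8,9]=5  [2,4,7,8,9]=10  [3,5,6,7,8]=1  [4,6,7,8,9]=10  [5,6,7,8,9]=5
  size 6 → [0,2,4,7,8,9]=15  [1,3,5,6,7,8]=1  [2,4,6,7,8,9]=20  [3,5,6,7,8,9]=6  [4,5,6,7,8,9]=15
  size 7 → [0,2,4,6,7,8,9]=35  [1,3,5,6,7,8,9]=7  [2,4,5,6,7,8,9]=35  [3,4,5,6,7,8,9]=21
  size 8 → [0,2,4,5,6,7,8,9]=70  [1,3,4,5,6,7,8,9]=28  [2,3,4,5,6,7,8,9]=56
  first=0(i) contributes 84
  first=1(m) contributes 126
|[w]| = 210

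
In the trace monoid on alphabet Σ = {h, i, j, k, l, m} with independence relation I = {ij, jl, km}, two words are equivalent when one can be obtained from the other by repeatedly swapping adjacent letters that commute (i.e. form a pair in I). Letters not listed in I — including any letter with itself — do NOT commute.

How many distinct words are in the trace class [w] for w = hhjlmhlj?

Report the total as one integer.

4

0(h) covers ∅
1(h) covers 0:h
2(j) covers 1:h
3(l) covers 1:h
4(m) covers 2:j, 3:l
5(h) covers 4:m
6(l) covers 5:h
7(j) covers 5:h
floor of heap: 0:h
completions by unplaced set U, small U first (add the entries for U minus each lowest piece of U):
  |U|=1: {6}:1  {7}:1
  |U|=2: {6,7}:2
  |U|=3: {5,6,7}:2
  |U|=4: {4,5,6,7}:2
  |U|=5: {2,4,5,6,7}:2  {3,4,5,6,7}:2
  |U|=6: {2,3,4,5,6,7}:4
  start at 0(h): 4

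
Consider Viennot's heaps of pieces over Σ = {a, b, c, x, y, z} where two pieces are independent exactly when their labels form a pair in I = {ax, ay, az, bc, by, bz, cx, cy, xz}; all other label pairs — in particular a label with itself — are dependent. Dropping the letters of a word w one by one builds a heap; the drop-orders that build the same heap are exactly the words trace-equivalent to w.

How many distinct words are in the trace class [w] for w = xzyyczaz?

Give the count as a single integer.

30

piece 0:x — minimal
piece 1:z — minimal
piece 2:y rests on {0:x, 1:z}
piece 3:y rests on {2:y}
piece 4:c rests on {1:z}
piece 5:z rests on {3:y, 4:c}
piece 6:a rests on {4:c}
piece 7:z rests on {5:z}
minimal pieces: {0:x, 1:z}
ways to finish when only these pieces remain (= sum over removing one remaining piece with nothing left below it):
  1 left: {6}→1  {7}→1
  2 left: {5,7}→1  {6,7}→2
  3 left: {3,5,7}→1  {5,6,7}→3
  4 left: {2,3,5,7}→1  {3,5,6,7}→4  {4,5,6,7}→3
  5 left: {0,2,3,5,7}→1  {2,3,5,6,7}→5  {3,4,5,6,7}→7
  6 left: {0,2,3,5,6,7}→6  {2,3,4,5,6,7}→12
  placing 0:x first → 12 extensions
  placing 1:z first → 18 extensions
total linear extensions = 30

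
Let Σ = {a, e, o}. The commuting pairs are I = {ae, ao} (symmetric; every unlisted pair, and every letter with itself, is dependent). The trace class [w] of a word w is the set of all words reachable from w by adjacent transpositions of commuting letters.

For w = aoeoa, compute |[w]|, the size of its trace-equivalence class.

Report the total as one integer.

10

drop 0:a onto floor
drop 1:o onto floor
drop 2:e onto {1:o}
drop 3:o onto {2:e}
drop 4:a onto {0:a}
ground layer = {0:a, 1:o}
drop-orders for the pieces not yet dropped (sum over which currently-grounded one goes next):
  1 to go: {3} 1  {4} 1
  2 to go: {0,4} 1  {2,3} 1  {3,4} 2
  3 to go: {0,3,4} 3  {1,2,3} 1  {2,3,4} 3
  if 0:a drops first: 4 orders
  if 1:o drops first: 6 orders
heap linearizations: 10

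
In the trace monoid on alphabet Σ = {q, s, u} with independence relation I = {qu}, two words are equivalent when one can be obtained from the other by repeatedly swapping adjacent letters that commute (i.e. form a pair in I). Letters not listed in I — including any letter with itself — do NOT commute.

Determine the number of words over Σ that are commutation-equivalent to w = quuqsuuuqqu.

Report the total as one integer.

0(q) covers ∅
1(u) covers ∅
2(u) covers 1:u
3(q) covers 0:q
4(s) covers 2:u, 3:q
5(u) covers 4:s
6(u) covers 5:u
7(u) covers 6:u
8(q) covers 4:s
9(q) covers 8:q
10(u) covers 7:u
floor of heap: 0:q, 1:u
completions by unplaced set U, small U first (add the entries for U minus each lowest piece of U):
  |U|=1: {9}:1  {10}:1
  |U|=2: {7,10}:1  {8,9}:1  {9,10}:2
  |U|=3: {6,7,10}:1  {7,9,10}:3  {8,9,10}:3
  |U|=4: {5,6,7,10}:1  {6,7,9,10}:4  {7,8,9,10}:6
  |U|=5: {5,6,7,9,10}:5  {6,7,8,9,10}:10
  |U|=6: {5,6,7,8,9,10}:15
  |U|=7: {4,5,6,7,8,9,10}:15
  |U|=8: {2,4,5,6,7,8,9,10}:15  {3,4,5,6,7,8,9,10}:15
  |U|=9: {0,3,4,5,6,7,8,9,10}:15  {1,2,4,5,6,7,8,9,10}:15  {2,3,4,5,6,7,8,9,10}:30
  start at 0(q): 45
  start at 1(u): 45
sum over floor = 90

90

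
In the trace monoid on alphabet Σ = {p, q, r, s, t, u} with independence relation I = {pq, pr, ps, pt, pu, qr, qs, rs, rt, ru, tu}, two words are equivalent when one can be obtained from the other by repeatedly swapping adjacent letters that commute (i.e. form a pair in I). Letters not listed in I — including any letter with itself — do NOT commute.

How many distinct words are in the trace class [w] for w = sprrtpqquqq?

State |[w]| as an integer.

#0=s has no predecessor
#1=p has no predecessor
#2=r has no predecessor
#3=r depends on [2:r]
#4=t depends on [0:s]
#5=p depends on [1:p]
#6=q depends on [4:t]
#7=q depends on [6:q]
#8=u depends on [7:q]
#9=q depends on [8:u]
#10=q depends on [9:q]
sources: [0:s, 1:p, 2:r]
N(rest) = Σ N(rest − s) over sources s of rest; N(one piece) = 1:
  size 1 → [3]=1  [5]=1  [10]=1
  size 2 → [1,5]=1  [2,3]=1  [3,5]=2  [3,10]=2  [5,10]=2  [9,10]=1
  size 3 → [1,3,5]=3  [1,5,10]=3  [2,3,5]=3  [2,3,10]=3  [3,5,10]=6  [3,9,10]=3  [5,9,10]=3  [8,9,10]=1
  size 4 → [1,2,3,5]=6  [1,3,5,10]=12  [1,5,9,10]=6  [2,3,5,10]=12  [2,3,9,10]=6  [3,5,9,10]=12  [3,8,9,10]=4  [5,8,9,10]=4  [7,8,9,10]=1
  size 5 → [1,2,3,5,10]=30  [1,3,5,9,10]=30  [1,5,8,9,10]=10  [2,3,5,9,10]=30  [2,3,8,9,10]=10  [3,5,8,9,10]=20  [3,7,8,9,10]=5  [5,7,8,9,10]=5  [6,7,8,9,10]=1
  size 6 → [1,2,3,5,9,10]=90  [1,3,5,8,9,10]=60  [1,5,7,8,9,10]=15  [2,3,5,8,9,10]=60  [2,3,7,8,9,10]=15  [3,5,7,8,9,10]=30  [3,6,7,8,9,10]=6  [4,6,7,8,9,10]=1  [5,6,7,8,9,10]=6
  size 7 → [0,4,6,7,8,9,10]=1  [1,2,3,5,8,9,10]=210  [1,3,5,7,8,9,10]=105  [1,5,6,7,8,9,10]=21  [2,3,5,7,8,9,10]=105  [2,3,6,7,8,9,10]=21  [3,4,6,7,8,9,10]=7  [3,5,6,7,8,9,10]=42  [4,5,6,7,8,9,10]=7
  size 8 → [0,3,4,6,7,8,9,10]=8  [0,4,5,6,7,8,9,10]=8  [1,2,3,5,7,8,9,10]=420  [1,3,5,6,7,8,9,10]=168  [1,4,5,6,7,8,9,10]=28  [2,3,4,6,7,8,9,10]=28  [2,3,5,6,7,8,9,10]=168  [3,4,5,6,7,8,9,10]=56
  size 9 → [0,1,4,5,6,7,8,9,10]=36  [0,2,3,4,6,7,8,9,10]=36  [0,3,4,5,6,7,8,9,10]=72  [1,2,3,5,6,7,8,9,10]=756  [1,3,4,5,6,7,8,9,10]=252  [2,3,4,5,6,7,8,9,10]=252
  first=0(s) contributes 1260
  first=1(p) contributes 360
  first=2(r) contributes 360
|[w]| = 1980

1980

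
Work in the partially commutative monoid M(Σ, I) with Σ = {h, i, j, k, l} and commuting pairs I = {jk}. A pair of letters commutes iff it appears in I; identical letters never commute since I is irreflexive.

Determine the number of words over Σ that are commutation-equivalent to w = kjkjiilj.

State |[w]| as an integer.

6

piece 0:k — minimal
piece 1:j — minimal
piece 2:k rests on {0:k}
piece 3:j rests on {1:j}
piece 4:i rests on {2:k, 3:j}
piece 5:i rests on {4:i}
piece 6:l rests on {5:i}
piece 7:j rests on {6:l}
minimal pieces: {0:k, 1:j}
ways to finish when only these pieces remain (= sum over removing one remaining piece with nothing left below it):
  1 left: {7}→1
  2 left: {6,7}→1
  3 left: {5,6,7}→1
  4 left: {4,5,6,7}→1
  5 left: {2,4,5,6,7}→1  {3,4,5,6,7}→1
  6 left: {0,2,4,5,6,7}→1  {1,3,4,5,6,7}→1  {2,3,4,5,6,7}→2
  placing 0:k first → 3 extensions
  placing 1:j first → 3 extensions
total linear extensions = 6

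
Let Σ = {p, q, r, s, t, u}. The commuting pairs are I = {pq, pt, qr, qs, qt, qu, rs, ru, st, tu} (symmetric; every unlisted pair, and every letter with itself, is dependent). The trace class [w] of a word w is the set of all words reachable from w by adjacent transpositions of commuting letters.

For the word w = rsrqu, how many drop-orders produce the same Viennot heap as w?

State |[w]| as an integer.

30

0(r) covers ∅
1(s) covers ∅
2(r) covers 0:r
3(q) covers ∅
4(u) covers 1:s
floor of heap: 0:r, 1:s, 3:q
completions by unplaced set U, small U first (add the entries for U minus each lowest piece of U):
  |U|=1: {2}:1  {3}:1  {4}:1
  |U|=2: {0,2}:1  {1,4}:1  {2,3}:2  {2,4}:2  {3,4}:2
  |U|=3: {0,2,3}:3  {0,2,4}:3  {1,2,4}:3  {1,3,4}:3  {2,3,4}:6
  start at 0(r): 12
  start at 1(s): 12
  start at 3(q): 6
sum over floor = 30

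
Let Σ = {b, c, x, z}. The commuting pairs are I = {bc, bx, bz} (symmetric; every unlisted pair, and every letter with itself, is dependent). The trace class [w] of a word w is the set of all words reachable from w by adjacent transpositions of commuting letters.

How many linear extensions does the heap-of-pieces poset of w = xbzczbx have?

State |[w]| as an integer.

21

#0=x has no predecessor
#1=b has no predecessor
#2=z depends on [0:x]
#3=c depends on [2:z]
#4=z depends on [3:c]
#5=b depends on [1:b]
#6=x depends on [4:z]
sources: [0:x, 1:b]
N(rest) = Σ N(rest − s) over sources s of rest; N(one piece) = 1:
  size 1 → [5]=1  [6]=1
  size 2 → [1,5]=1  [4,6]=1  [5,6]=2
  size 3 → [1,5,6]=3  [3,4,6]=1  [4,5,6]=3
  size 4 → [1,4,5,6]=6  [2,3,4,6]=1  [3,4,5,6]=4
  size 5 → [0,2,3,4,6]=1  [1,3,4,5,6]=10  [2,3,4,5,6]=5
  first=0(x) contributes 15
  first=1(b) contributes 6
|[w]| = 21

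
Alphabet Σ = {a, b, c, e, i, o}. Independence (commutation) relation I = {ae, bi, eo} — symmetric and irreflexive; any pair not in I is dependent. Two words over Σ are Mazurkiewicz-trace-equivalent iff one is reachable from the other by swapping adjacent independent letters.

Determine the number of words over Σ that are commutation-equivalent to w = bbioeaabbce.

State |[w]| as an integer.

#0=b has no predecessor
#1=b depends on [0:b]
#2=i has no predecessor
#3=o depends on [1:b, 2:i]
#4=e depends on [1:b, 2:i]
#5=a depends on [3:o]
#6=a depends on [5:a]
#7=b depends on [4:e, 6:a]
#8=b depends on [7:b]
#9=c depends on [8:b]
#10=e depends on [9:c]
sources: [0:b, 2:i]
N(rest) = Σ N(rest − s) over sources s of rest; N(one piece) = 1:
  size 1 → [10]=1
  size 2 → [9,10]=1
  size 3 → [8,9,10]=1
  size 4 → [7,8,9,10]=1
  size 5 → [4,7,8,9,10]=1  [6,7,8,9,10]=1
  size 6 → [4,6,7,8,9,10]=2  [5,6,7,8,9,10]=1
  size 7 → [3,5,6,7,8,9,10]=1  [4,5,6,7,8,9,10]=3
  size 8 → [3,4,5,6,7,8,9,10]=4
  size 9 → [1,3,4,5,6,7,8,9,10]=4  [2,3,4,5,6,7,8,9,10]=4
  first=0(b) contributes 8
  first=2(i) contributes 4
|[w]| = 12

12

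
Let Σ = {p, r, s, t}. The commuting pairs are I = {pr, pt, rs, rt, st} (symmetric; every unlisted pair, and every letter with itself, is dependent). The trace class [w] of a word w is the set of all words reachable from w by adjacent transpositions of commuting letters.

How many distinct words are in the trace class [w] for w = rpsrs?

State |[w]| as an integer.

0(r) covers ∅
1(p) covers ∅
2(s) covers 1:p
3(r) covers 0:r
4(s) covers 2:s
floor of heap: 0:r, 1:p
completions by unplaced set U, small U first (add the entries for U minus each lowest piece of U):
  |U|=1: {3}:1  {4}:1
  |U|=2: {0,3}:1  {2,4}:1  {3,4}:2
  |U|=3: {0,3,4}:3  {1,2,4}:1  {2,3,4}:3
  start at 0(r): 4
  start at 1(p): 6
sum over floor = 10

10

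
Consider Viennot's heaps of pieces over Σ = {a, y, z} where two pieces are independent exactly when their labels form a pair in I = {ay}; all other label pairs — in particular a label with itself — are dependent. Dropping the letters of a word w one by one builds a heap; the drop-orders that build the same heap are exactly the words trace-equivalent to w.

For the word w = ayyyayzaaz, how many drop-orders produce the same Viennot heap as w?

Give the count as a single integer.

drop 0:a onto floor
drop 1:y onto floor
drop 2:y onto {1:y}
drop 3:y onto {2:y}
drop 4:a onto {0:a}
drop 5:y onto {3:y}
drop 6:z onto {4:a, 5:y}
drop 7:a onto {6:z}
drop 8:a onto {7:a}
drop 9:z onto {8:a}
ground layer = {0:a, 1:y}
drop-orders for the pieces not yet dropped (sum over which currently-grounded one goes next):
  1 to go: {9} 1
  2 to go: {8,9} 1
  3 to go: {7,8,9} 1
  4 to go: {6,7,8,9} 1
  5 to go: {4,6,7,8,9} 1  {5,6,7,8,9} 1
  6 to go: {0,4,6,7,8,9} 1  {3,5,6,7,8,9} 1  {4,5,6,7,8,9} 2
  7 to go: {0,4,5,6,7,8,9} 3  {2,3,5,6,7,8,9} 1  {3,4,5,6,7,8,9} 3
  8 to go: {0,3,4,5,6,7,8,9} 6  {1,2,3,5,6,7,8,9} 1  {2,3,4,5,6,7,8,9} 4
  if 0:a drops first: 5 orders
  if 1:y drops first: 10 orders
heap linearizations: 15

15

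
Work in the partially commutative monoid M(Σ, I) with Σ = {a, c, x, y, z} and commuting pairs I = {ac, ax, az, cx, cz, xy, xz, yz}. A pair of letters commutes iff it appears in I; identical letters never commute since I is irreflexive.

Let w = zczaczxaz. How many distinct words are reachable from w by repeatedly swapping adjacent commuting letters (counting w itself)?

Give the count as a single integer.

#0=z has no predecessor
#1=c has no predecessor
#2=z depends on [0:z]
#3=a has no predecessor
#4=c depends on [1:c]
#5=z depends on [2:z]
#6=x has no predecessor
#7=a depends on [3:a]
#8=z depends on [5:z]
sources: [0:z, 1:c, 3:a, 6:x]
N(rest) = Σ N(rest − s) over sources s of rest; N(one piece) = 1:
  size 1 → [4]=1  [6]=1  [7]=1  [8]=1
  size 2 → [1,4]=1  [3,7]=1  [4,6]=2  [4,7]=2  [4,8]=2  [5,8]=1  [6,7]=2  [6,8]=2  [7,8]=2
  size 3 → [1,4,6]=3  [1,4,7]=3  [1,4,8]=3  [2,5,8]=1  [3,4,7]=3  [3,6,7]=3  [3,7,8]=3  [4,5,8]=3  [4,6,7]=6  [4,6,8]=6  [4,7,8]=6  [5,6,8]=3  [5,7,8]=3  [6,7,8]=6
  size 4 → [0,2,5,8]=1  [1,3,4,7]=6  [1,4,5,8]=6  [1,4,6,7]=12  [1,4,6,8]=12  [1,4,7,8]=12  [2,4,5,8]=4  [2,5,6,8]=4  [2,5,7,8]=4  [3,4,6,7]=12  [3,4,7,8]=12  [3,5,7,8]=6  [3,6,7,8]=12  [4,5,6,8]=12  [4,5,7,8]=12  [4,6,7,8]=24  [5,6,7,8]=12
  size 5 → [0,2,4,5,8]=5  [0,2,5,6,8]=5  [0,2,5,7,8]=5  [1,2,4,5,8]=10  [1,3,4,6,7]=30  [1,3,4,7,8]=30  [1,4,5,6,8]=30  [1,4,5,7,8]=30  [1,4,6,7,8]=60  [2,3,5,7,8]=10  [2,4,5,6,8]=20  [2,4,5,7,8]=20  [2,5,6,7,8]=20  [3,4,5,7,8]=30  [3,4,6,7,8]=60  [3,5,6,7,8]=30  [4,5,6,7,8]=60
  size 6 → [0,1,2,4,5,8]=15  [0,2,3,5,7,8]=15  [0,2,4,5,6,8]=30  [0,2,4,5,7,8]=30  [0,2,5,6,7,8]=30  [1,2,4,5,6,8]=60  [1,2,4,5,7,8]=60  [1,3,4,5,7,8]=90  [1,3,4,6,7,8]=180  [1,4,5,6,7,8]=180  [2,3,4,5,7,8]=60  [2,3,5,6,7,8]=60  [2,4,5,6,7,8]=120  [3,4,5,6,7,8]=180
  size 7 → [0,1,2,4,5,6,8]=105  [0,1,2,4,5,7,8]=105  [0,2,3,4,5,7,8]=105  [0,2,3,5,6,7,8]=105  [0,2,4,5,6,7,8]=210  [1,2,3,4,5,7,8]=210  [1,2,4,5,6,7,8]=420  [1,3,4,5,6,7,8]=630  [2,3,4,5,6,7,8]=420
  first=0(z) contributes 1680
  first=1(c) contributes 840
  first=3(a) contributes 840
  first=6(x) contributes 420
|[w]| = 3780

3780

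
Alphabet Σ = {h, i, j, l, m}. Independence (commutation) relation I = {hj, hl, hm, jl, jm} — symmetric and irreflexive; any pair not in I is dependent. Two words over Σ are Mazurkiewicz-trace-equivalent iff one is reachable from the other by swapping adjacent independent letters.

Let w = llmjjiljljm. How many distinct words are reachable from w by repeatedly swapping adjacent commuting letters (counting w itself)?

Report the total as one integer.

100

drop 0:l onto floor
drop 1:l onto {0:l}
drop 2:m onto {1:l}
drop 3:j onto floor
drop 4:j onto {3:j}
drop 5:i onto {2:m, 4:j}
drop 6:l onto {5:i}
drop 7:j onto {5:i}
drop 8:l onto {6:l}
drop 9:j onto {7:j}
drop 10:m onto {8:l}
ground layer = {0:l, 3:j}
drop-orders for the pieces not yet dropped (sum over which currently-grounded one goes next):
  1 to go: {9} 1  {10} 1
  2 to go: {7,9} 1  {8,10} 1  {9,10} 2
  3 to go: {6,8,10} 1  {7,9,10} 3  {8,9,10} 3
  4 to go: {6,8,9,10} 4  {7,8,9,10} 6
  5 to go: {6,7,8,9,10} 10
  6 to go: {5,6,7,8,9,10} 10
  7 to go: {2,5,6,7,8,9,10} 10  {4,5,6,7,8,9,10} 10
  8 to go: {1,2,5,6,7,8,9,10} 10  {2,4,5,6,7,8,9,10} 20  {3,4,5,6,7,8,9,10} 10
  9 to go: {0,1,2,5,6,7,8,9,10} 10  {1,2,4,5,6,7,8,9,10} 30  {2,3,4,5,6,7,8,9,10} 30
  if 0:l drops first: 60 orders
  if 3:j drops first: 40 orders
heap linearizations: 100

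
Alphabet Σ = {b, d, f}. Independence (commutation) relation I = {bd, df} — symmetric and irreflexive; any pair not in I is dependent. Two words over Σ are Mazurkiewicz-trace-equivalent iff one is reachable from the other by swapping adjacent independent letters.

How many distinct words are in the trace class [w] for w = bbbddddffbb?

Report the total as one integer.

#0=b has no predecessor
#1=b depends on [0:b]
#2=b depends on [1:b]
#3=d has no predecessor
#4=d depends on [3:d]
#5=d depends on [4:d]
#6=d depends on [5:d]
#7=f depends on [2:b]
#8=f depends on [7:f]
#9=b depends on [8:f]
#10=b depends on [9:b]
sources: [0:b, 3:d]
N(rest) = Σ N(rest − s) over sources s of rest; N(one piece) = 1:
  size 1 → [6]=1  [10]=1
  size 2 → [5,6]=1  [6,10]=2  [9,10]=1
  size 3 → [4,5,6]=1  [5,6,10]=3  [6,9,10]=3  [8,9,10]=1
  size 4 → [3,4,5,6]=1  [4,5,6,10]=4  [5,6,9,10]=6  [6,8,9,10]=4  [7,8,9,10]=1
  size 5 → [2,7,8,9,10]=1  [3,4,5,6,10]=5  [4,5,6,9,10]=10  [5,6,8,9,10]=10  [6,7,8,9,10]=5
  size 6 → [1,2,7,8,9,10]=1  [2,6,7,8,9,10]=6  [3,4,5,6,9,10]=15  [4,5,6,8,9,10]=20  [5,6,7,8,9,10]=15
  size 7 → [0,1,2,7,8,9,10]=1  [1,2,6,7,8,9,10]=7  [2,5,6,7,8,9,10]=21  [3,4,5,6,8,9,10]=35  [4,5,6,7,8,9,10]=35
  size 8 → [0,1,2,6,7,8,9,10]=8  [1,2,5,6,7,8,9,10]=28  [2,4,5,6,7,8,9,10]=56  [3,4,5,6,7,8,9,10]=70
  size 9 → [0,1,2,5,6,7,8,9,10]=36  [1,2,4,5,6,7,8,9,10]=84  [2,3,4,5,6,7,8,9,10]=126
  first=0(b) contributes 210
  first=3(d) contributes 120
|[w]| = 330

330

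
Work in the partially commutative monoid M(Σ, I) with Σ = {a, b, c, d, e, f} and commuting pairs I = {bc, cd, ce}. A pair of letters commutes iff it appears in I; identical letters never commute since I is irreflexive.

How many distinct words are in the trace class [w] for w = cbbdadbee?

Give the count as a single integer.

4

piece 0:c — minimal
piece 1:b — minimal
piece 2:b rests on {1:b}
piece 3:d rests on {2:b}
piece 4:a rests on {0:c, 3:d}
piece 5:d rests on {4:a}
piece 6:b rests on {5:d}
piece 7:e rests on {6:b}
piece 8:e rests on {7:e}
minimal pieces: {0:c, 1:b}
ways to finish when only these pieces remain (= sum over removing one remaining piece with nothing left below it):
  1 left: {8}→1
  2 left: {7,8}→1
  3 left: {6,7,8}→1
  4 left: {5,6,7,8}→1
  5 left: {4,5,6,7,8}→1
  6 left: {0,4,5,6,7,8}→1  {3,4,5,6,7,8}→1
  7 left: {0,3,4,5,6,7,8}→2  {2,3,4,5,6,7,8}→1
  placing 0:c first → 1 extensions
  placing 1:b first → 3 extensions
total linear extensions = 4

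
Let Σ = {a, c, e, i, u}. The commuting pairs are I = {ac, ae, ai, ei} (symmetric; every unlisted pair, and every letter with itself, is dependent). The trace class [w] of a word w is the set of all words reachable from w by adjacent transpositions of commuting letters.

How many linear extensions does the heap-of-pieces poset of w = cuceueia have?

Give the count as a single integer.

0(c) covers ∅
1(u) covers 0:c
2(c) covers 1:u
3(e) covers 2:c
4(u) covers 3:e
5(e) covers 4:u
6(i) covers 4:u
7(a) covers 4:u
floor of heap: 0:c
completions by unplaced set U, small U first (add the entries for U minus each lowest piece of U):
  |U|=1: {5}:1  {6}:1  {7}:1
  |U|=2: {5,6}:2  {5,7}:2  {6,7}:2
  |U|=3: {5,6,7}:6
  |U|=4: {4,5,6,7}:6
  |U|=5: {3,4,5,6,7}:6
  |U|=6: {2,3,4,5,6,7}:6
  start at 0(c): 6

6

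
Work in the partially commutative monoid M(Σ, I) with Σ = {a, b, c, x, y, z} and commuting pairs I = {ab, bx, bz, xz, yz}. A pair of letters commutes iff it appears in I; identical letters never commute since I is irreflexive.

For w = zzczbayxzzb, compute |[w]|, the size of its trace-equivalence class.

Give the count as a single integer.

drop 0:z onto floor
drop 1:z onto {0:z}
drop 2:c onto {1:z}
drop 3:z onto {2:c}
drop 4:b onto {2:c}
drop 5:a onto {3:z}
drop 6:y onto {4:b, 5:a}
drop 7:x onto {6:y}
drop 8:z onto {5:a}
drop 9:z onto {8:z}
drop 10:b onto {6:y}
ground layer = {0:z}
drop-orders for the pieces not yet dropped (sum over which currently-grounded one goes next):
  1 to go: {7} 1  {9} 1  {10} 1
  2 to go: {7,9} 2  {7,10} 2  {8,9} 1  {9,10} 2
  3 to go: {6,7,10} 2  {7,8,9} 3  {7,9,10} 6  {8,9,10} 3
  4 to go: {4,6,7,10} 2  {6,7,9,10} 8  {7,8,9,10} 12
  5 to go: {4,6,7,9,10} 10  {6,7,8,9,10} 20
  6 to go: {4,6,7,8,9,10} 30  {5,6,7,8,9,10} 20
  7 to go: {3,5,6,7,8,9,10} 20  {4,5,6,7,8,9,10} 50
  8 to go: {3,4,5,6,7,8,9,10} 70
  9 to go: {2,3,4,5,6,7,8,9,10} 70
  if 0:z drops first: 70 orders

70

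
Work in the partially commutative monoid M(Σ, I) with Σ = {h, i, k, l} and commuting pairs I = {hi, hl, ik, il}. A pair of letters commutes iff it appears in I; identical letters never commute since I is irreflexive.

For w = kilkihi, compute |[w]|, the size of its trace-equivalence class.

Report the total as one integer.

drop 0:k onto floor
drop 1:i onto floor
drop 2:l onto {0:k}
drop 3:k onto {2:l}
drop 4:i onto {1:i}
drop 5:h onto {3:k}
drop 6:i onto {4:i}
ground layer = {0:k, 1:i}
drop-orders for the pieces not yet dropped (sum over which currently-grounded one goes next):
  1 to go: {5} 1  {6} 1
  2 to go: {3,5} 1  {4,6} 1  {5,6} 2
  3 to go: {1,4,6} 1  {2,3,5} 1  {3,5,6} 3  {4,5,6} 3
  4 to go: {0,2,3,5} 1  {1,4,5,6} 4  {2,3,5,6} 4  {3,4,5,6} 6
  5 to go: {0,2,3,5,6} 5  {1,3,4,5,6} 10  {2,3,4,5,6} 10
  if 0:k drops first: 20 orders
  if 1:i drops first: 15 orders
heap linearizations: 35

35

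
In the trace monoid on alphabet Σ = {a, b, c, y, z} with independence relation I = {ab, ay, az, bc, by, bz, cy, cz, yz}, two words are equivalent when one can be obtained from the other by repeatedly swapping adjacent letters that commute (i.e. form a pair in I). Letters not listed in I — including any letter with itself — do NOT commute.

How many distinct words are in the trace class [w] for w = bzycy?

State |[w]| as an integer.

60

drop 0:b onto floor
drop 1:z onto floor
drop 2:y onto floor
drop 3:c onto floor
drop 4:y onto {2:y}
ground layer = {0:b, 1:z, 2:y, 3:c}
drop-orders for the pieces not yet dropped (sum over which currently-grounded one goes next):
  1 to go: {0} 1  {1} 1  {3} 1  {4} 1
  2 to go: {0,1} 2  {0,3} 2  {0,4} 2  {1,3} 2  {1,4} 2  {2,4} 1  {3,4} 2
  3 to go: {0,1,3} 6  {0,1,4} 6  {0,2,4} 3  {0,3,4} 6  {1,2,4} 3  {1,3,4} 6  {2,3,4} 3
  if 0:b drops first: 12 orders
  if 1:z drops first: 12 orders
  if 2:y drops first: 24 orders
  if 3:c drops first: 12 orders
heap linearizations: 60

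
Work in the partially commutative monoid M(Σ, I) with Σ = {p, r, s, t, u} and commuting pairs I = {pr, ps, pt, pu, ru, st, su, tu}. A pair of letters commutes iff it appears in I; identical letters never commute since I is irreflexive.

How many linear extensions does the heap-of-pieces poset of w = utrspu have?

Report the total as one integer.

60

piece 0:u — minimal
piece 1:t — minimal
piece 2:r rests on {1:t}
piece 3:s rests on {2:r}
piece 4:p — minimal
piece 5:u rests on {0:u}
minimal pieces: {0:u, 1:t, 4:p}
ways to finish when only these pieces remain (= sum over removing one remaining piece with nothing left below it):
  1 left: {3}→1  {4}→1  {5}→1
  2 left: {0,5}→1  {2,3}→1  {3,4}→2  {3,5}→2  {4,5}→2
  3 left: {0,3,5}→3  {0,4,5}→3  {1,2,3}→1  {2,3,4}→3  {2,3,5}→3  {3,4,5}→6
  4 left: {0,2,3,5}→6  {0,3,4,5}→12  {1,2,3,4}→4  {1,2,3,5}→4  {2,3,4,5}→12
  placing 0:u first → 20 extensions
  placing 1:t first → 30 extensions
  placing 4:p first → 10 extensions
total linear extensions = 60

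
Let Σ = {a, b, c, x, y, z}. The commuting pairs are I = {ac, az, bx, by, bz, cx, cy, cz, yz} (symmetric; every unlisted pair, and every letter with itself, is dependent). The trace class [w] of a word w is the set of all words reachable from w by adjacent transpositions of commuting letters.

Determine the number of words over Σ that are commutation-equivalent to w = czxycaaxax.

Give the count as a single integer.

45

0(c) covers ∅
1(z) covers ∅
2(x) covers 1:z
3(y) covers 2:x
4(c) covers 0:c
5(a) covers 3:y
6(a) covers 5:a
7(x) covers 6:a
8(a) covers 7:x
9(x) covers 8:a
floor of heap: 0:c, 1:z
completions by unplaced set U, small U first (add the entries for U minus each lowest piece of U):
  |U|=1: {4}:1  {9}:1
  |U|=2: {0,4}:1  {4,9}:2  {8,9}:1
  |U|=3: {0,4,9}:3  {4,8,9}:3  {7,8,9}:1
  |U|=4: {0,4,8,9}:6  {4,7,8,9}:4  {6,7,8,9}:1
  |U|=5: {0,4,7,8,9}:10  {4,6,7,8,9}:5  {5,6,7,8,9}:1
  |U|=6: {0,4,6,7,8,9}:15  {3,5,6,7,8,9}:1  {4,5,6,7,8,9}:6
  |U|=7: {0,4,5,6,7,8,9}:21  {2,3,5,6,7,8,9}:1  {3,4,5,6,7,8,9}:7
  |U|=8: {0,3,4,5,6,7,8,9}:28  {1,2,3,5,6,7,8,9}:1  {2,3,4,5,6,7,8,9}:8
  start at 0(c): 9
  start at 1(z): 36
sum over floor = 45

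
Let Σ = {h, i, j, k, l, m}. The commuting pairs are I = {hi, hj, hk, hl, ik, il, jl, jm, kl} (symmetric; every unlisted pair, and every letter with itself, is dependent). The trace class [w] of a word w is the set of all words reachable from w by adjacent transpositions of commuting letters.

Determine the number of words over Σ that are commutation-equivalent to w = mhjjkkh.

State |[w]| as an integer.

31

drop 0:m onto floor
drop 1:h onto {0:m}
drop 2:j onto floor
drop 3:j onto {2:j}
drop 4:k onto {0:m, 3:j}
drop 5:k onto {4:k}
drop 6:h onto {1:h}
ground layer = {0:m, 2:j}
drop-orders for the pieces not yet dropped (sum over which currently-grounded one goes next):
  1 to go: {5} 1  {6} 1
  2 to go: {1,6} 1  {4,5} 1  {5,6} 2
  3 to go: {1,5,6} 3  {3,4,5} 1  {4,5,6} 3
  4 to go: {1,4,5,6} 6  {2,3,4,5} 1  {3,4,5,6} 4
  5 to go: {0,1,4,5,6} 6  {1,3,4,5,6} 10  {2,3,4,5,6} 5
  if 0:m drops first: 15 orders
  if 2:j drops first: 16 orders
heap linearizations: 31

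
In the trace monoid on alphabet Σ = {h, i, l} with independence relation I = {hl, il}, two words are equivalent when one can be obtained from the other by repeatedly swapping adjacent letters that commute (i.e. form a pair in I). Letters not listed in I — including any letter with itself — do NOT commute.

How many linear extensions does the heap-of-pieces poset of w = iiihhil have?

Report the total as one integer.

7

drop 0:i onto floor
drop 1:i onto {0:i}
drop 2:i onto {1:i}
drop 3:h onto {2:i}
drop 4:h onto {3:h}
drop 5:i onto {4:h}
drop 6:l onto floor
ground layer = {0:i, 6:l}
drop-orders for the pieces not yet dropped (sum over which currently-grounded one goes next):
  1 to go: {5} 1  {6} 1
  2 to go: {4,5} 1  {5,6} 2
  3 to go: {3,4,5} 1  {4,5,6} 3
  4 to go: {2,3,4,5} 1  {3,4,5,6} 4
  5 to go: {1,2,3,4,5} 1  {2,3,4,5,6} 5
  if 0:i drops first: 6 orders
  if 6:l drops first: 1 orders
heap linearizations: 7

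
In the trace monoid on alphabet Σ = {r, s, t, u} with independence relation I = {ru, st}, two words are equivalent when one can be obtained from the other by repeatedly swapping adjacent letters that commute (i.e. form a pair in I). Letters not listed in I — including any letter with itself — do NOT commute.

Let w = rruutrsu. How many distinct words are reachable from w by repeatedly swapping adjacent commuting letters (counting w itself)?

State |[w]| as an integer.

#0=r has no predecessor
#1=r depends on [0:r]
#2=u has no predecessor
#3=u depends on [2:u]
#4=t depends on [1:r, 3:u]
#5=r depends on [4:t]
#6=s depends on [5:r]
#7=u depends on [6:s]
sources: [0:r, 2:u]
N(rest) = Σ N(rest − s) over sources s of rest; N(one piece) = 1:
  size 1 → [7]=1
  size 2 → [6,7]=1
  size 3 → [5,6,7]=1
  size 4 → [4,5,6,7]=1
  size 5 → [1,4,5,6,7]=1  [3,4,5,6,7]=1
  size 6 → [0,1,4,5,6,7]=1  [1,3,4,5,6,7]=2  [2,3,4,5,6,7]=1
  first=0(r) contributes 3
  first=2(u) contributes 3
|[w]| = 6

6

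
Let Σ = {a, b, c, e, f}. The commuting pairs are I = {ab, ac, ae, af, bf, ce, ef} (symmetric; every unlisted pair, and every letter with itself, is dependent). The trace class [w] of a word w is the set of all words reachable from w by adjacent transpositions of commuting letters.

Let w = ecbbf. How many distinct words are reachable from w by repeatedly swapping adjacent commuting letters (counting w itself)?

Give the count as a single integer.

#0=e has no predecessor
#1=c has no predecessor
#2=b depends on [0:e, 1:c]
#3=b depends on [2:b]
#4=f depends on [1:c]
sources: [0:e, 1:c]
N(rest) = Σ N(rest − s) over sources s of rest; N(one piece) = 1:
  size 1 → [3]=1  [4]=1
  size 2 → [2,3]=1  [3,4]=2
  size 3 → [0,2,3]=1  [2,3,4]=3
  first=0(e) contributes 3
  first=1(c) contributes 4
|[w]| = 7

7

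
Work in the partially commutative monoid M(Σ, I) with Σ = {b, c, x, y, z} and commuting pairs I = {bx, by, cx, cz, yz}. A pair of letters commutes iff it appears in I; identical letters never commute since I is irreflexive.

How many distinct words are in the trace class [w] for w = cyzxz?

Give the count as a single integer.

3

#0=c has no predecessor
#1=y depends on [0:c]
#2=z has no predecessor
#3=x depends on [1:y, 2:z]
#4=z depends on [3:x]
sources: [0:c, 2:z]
N(rest) = Σ N(rest − s) over sources s of rest; N(one piece) = 1:
  size 1 → [4]=1
  size 2 → [3,4]=1
  size 3 → [1,3,4]=1  [2,3,4]=1
  first=0(c) contributes 2
  first=2(z) contributes 1
|[w]| = 3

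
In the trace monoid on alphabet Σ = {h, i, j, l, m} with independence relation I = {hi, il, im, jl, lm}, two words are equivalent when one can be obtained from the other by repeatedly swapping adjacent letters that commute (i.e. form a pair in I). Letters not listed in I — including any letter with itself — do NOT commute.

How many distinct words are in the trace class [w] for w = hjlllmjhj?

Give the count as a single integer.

20

piece 0:h — minimal
piece 1:j rests on {0:h}
piece 2:l rests on {0:h}
piece 3:l rests on {2:l}
piece 4:l rests on {3:l}
piece 5:m rests on {1:j}
piece 6:j rests on {5:m}
piece 7:h rests on {4:l, 6:j}
piece 8:j rests on {7:h}
minimal pieces: {0:h}
ways to finish when only these pieces remain (= sum over removing one remaining piece with nothing left below it):
  1 left: {8}→1
  2 left: {7,8}→1
  3 left: {4,7,8}→1  {6,7,8}→1
  4 left: {3,4,7,8}→1  {4,6,7,8}→2  {5,6,7,8}→1
  5 left: {1,5,6,7,8}→1  {2,3,4,7,8}→1  {3,4,6,7,8}→3  {4,5,6,7,8}→3
  6 left: {1,4,5,6,7,8}→4  {2,3,4,6,7,8}→4  {3,4,5,6,7,8}→6
  7 left: {1,3,4,5,6,7,8}→10  {2,3,4,5,6,7,8}→10
  placing 0:h first → 20 extensions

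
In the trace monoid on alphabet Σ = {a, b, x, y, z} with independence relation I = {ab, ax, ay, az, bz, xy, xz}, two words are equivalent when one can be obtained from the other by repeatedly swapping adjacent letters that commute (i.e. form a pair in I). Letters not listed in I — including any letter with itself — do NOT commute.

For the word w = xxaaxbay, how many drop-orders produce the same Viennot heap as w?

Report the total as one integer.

drop 0:x onto floor
drop 1:x onto {0:x}
drop 2:a onto floor
drop 3:a onto {2:a}
drop 4:x onto {1:x}
drop 5:b onto {4:x}
drop 6:a onto {3:a}
drop 7:y onto {5:b}
ground layer = {0:x, 2:a}
drop-orders for the pieces not yet dropped (sum over which currently-grounded one goes next):
  1 to go: {6} 1  {7} 1
  2 to go: {3,6} 1  {5,7} 1  {6,7} 2
  3 to go: {2,3,6} 1  {3,6,7} 3  {4,5,7} 1  {5,6,7} 3
  4 to go: {1,4,5,7} 1  {2,3,6,7} 4  {3,5,6,7} 6  {4,5,6,7} 4
  5 to go: {0,1,4,5,7} 1  {1,4,5,6,7} 5  {2,3,5,6,7} 10  {3,4,5,6,7} 10
  6 to go: {0,1,4,5,6,7} 6  {1,3,4,5,6,7} 15  {2,3,4,5,6,7} 20
  if 0:x drops first: 35 orders
  if 2:a drops first: 21 orders
heap linearizations: 56

56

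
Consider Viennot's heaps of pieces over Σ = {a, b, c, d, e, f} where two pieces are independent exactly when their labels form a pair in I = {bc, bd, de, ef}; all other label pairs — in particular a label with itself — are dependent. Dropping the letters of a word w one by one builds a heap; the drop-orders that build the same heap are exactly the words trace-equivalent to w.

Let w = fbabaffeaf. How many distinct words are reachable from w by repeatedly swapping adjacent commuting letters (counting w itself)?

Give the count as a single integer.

piece 0:f — minimal
piece 1:b rests on {0:f}
piece 2:a rests on {1:b}
piece 3:b rests on {2:a}
piece 4:a rests on {3:b}
piece 5:f rests on {4:a}
piece 6:f rests on {5:f}
piece 7:e rests on {4:a}
piece 8:a rests on {6:f, 7:e}
piece 9:f rests on {8:a}
minimal pieces: {0:f}
ways to finish when only these pieces remain (= sum over removing one remaining piece with nothing left below it):
  1 left: {9}→1
  2 left: {8,9}→1
  3 left: {6,8,9}→1  {7,8,9}→1
  4 left: {5,6,8,9}→1  {6,7,8,9}→2
  5 left: {5,6,7,8,9}→3
  6 left: {4,5,6,7,8,9}→3
  7 left: {3,4,5,6,7,8,9}→3
  8 left: {2,3,4,5,6,7,8,9}→3
  placing 0:f first → 3 extensions

3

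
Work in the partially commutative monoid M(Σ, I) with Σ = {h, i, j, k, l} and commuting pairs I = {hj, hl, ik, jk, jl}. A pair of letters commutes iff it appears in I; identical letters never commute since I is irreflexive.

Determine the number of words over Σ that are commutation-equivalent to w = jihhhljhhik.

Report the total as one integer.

90

#0=j has no predecessor
#1=i depends on [0:j]
#2=h depends on [1:i]
#3=h depends on [2:h]
#4=h depends on [3:h]
#5=l depends on [1:i]
#6=j depends on [1:i]
#7=h depends on [4:h]
#8=h depends on [7:h]
#9=i depends on [5:l, 6:j, 8:h]
#10=k depends on [5:l, 8:h]
sources: [0:j]
N(rest) = Σ N(rest − s) over sources s of rest; N(one piece) = 1:
  size 1 → [9]=1  [10]=1
  size 2 → [6,9]=1  [9,10]=2
  size 3 → [5,9,10]=2  [6,9,10]=3  [8,9,10]=2
  size 4 → [5,6,9,10]=5  [5,8,9,10]=4  [6,8,9,10]=5  [7,8,9,10]=2
  size 5 → [4,7,8,9,10]=2  [5,6,8,9,10]=14  [5,7,8,9,10]=6  [6,7,8,9,10]=7
  size 6 → [3,4,7,8,9,10]=2  [4,5,7,8,9,10]=8  [4,6,7,8,9,10]=9  [5,6,7,8,9,10]=27
  size 7 → [2,3,4,7,8,9,10]=2  [3,4,5,7,8,9,10]=10  [3,4,6,7,8,9,10]=11  [4,5,6,7,8,9,10]=44
  size 8 → [2,3,4,5,7,8,9,10]=12  [2,3,4,6,7,8,9,10]=13  [3,4,5,6,7,8,9,10]=65
  size 9 → [2,3,4,5,6,7,8,9,10]=90
  first=0(j) contributes 90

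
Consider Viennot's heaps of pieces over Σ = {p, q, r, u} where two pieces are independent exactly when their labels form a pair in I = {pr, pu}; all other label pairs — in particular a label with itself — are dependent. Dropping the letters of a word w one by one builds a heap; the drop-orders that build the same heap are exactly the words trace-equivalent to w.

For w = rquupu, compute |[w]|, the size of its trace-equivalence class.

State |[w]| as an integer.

4

piece 0:r — minimal
piece 1:q rests on {0:r}
piece 2:u rests on {1:q}
piece 3:u rests on {2:u}
piece 4:p rests on {1:q}
piece 5:u rests on {3:u}
minimal pieces: {0:r}
ways to finish when only these pieces remain (= sum over removing one remaining piece with nothing left below it):
  1 left: {4}→1  {5}→1
  2 left: {3,5}→1  {4,5}→2
  3 left: {2,3,5}→1  {3,4,5}→3
  4 left: {2,3,4,5}→4
  placing 0:r first → 4 extensions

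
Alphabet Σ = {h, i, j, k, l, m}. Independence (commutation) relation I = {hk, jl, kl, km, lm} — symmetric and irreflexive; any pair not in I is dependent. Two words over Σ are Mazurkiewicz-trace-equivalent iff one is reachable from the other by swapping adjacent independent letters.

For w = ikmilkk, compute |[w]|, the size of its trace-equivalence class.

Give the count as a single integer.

#0=i has no predecessor
#1=k depends on [0:i]
#2=m depends on [0:i]
#3=i depends on [1:k, 2:m]
#4=l depends on [3:i]
#5=k depends on [3:i]
#6=k depends on [5:k]
sources: [0:i]
N(rest) = Σ N(rest − s) over sources s of rest; N(one piece) = 1:
  size 1 → [4]=1  [6]=1
  size 2 → [4,6]=2  [5,6]=1
  size 3 → [4,5,6]=3
  size 4 → [3,4,5,6]=3
  size 5 → [1,3,4,5,6]=3  [2,3,4,5,6]=3
  first=0(i) contributes 6

6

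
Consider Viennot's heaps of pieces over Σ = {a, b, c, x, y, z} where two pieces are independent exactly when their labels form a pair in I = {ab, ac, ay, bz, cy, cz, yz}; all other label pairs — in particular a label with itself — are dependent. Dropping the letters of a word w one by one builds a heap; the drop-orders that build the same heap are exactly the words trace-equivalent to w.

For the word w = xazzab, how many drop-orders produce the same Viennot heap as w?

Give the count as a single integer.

0(x) covers ∅
1(a) covers 0:x
2(z) covers 1:a
3(z) covers 2:z
4(a) covers 3:z
5(b) covers 0:x
floor of heap: 0:x
completions by unplaced set U, small U first (add the entries for U minus each lowest piece of U):
  |U|=1: {4}:1  {5}:1
  |U|=2: {3,4}:1  {4,5}:2
  |U|=3: {2,3,4}:1  {3,4,5}:3
  |U|=4: {1,2,3,4}:1  {2,3,4,5}:4
  start at 0(x): 5

5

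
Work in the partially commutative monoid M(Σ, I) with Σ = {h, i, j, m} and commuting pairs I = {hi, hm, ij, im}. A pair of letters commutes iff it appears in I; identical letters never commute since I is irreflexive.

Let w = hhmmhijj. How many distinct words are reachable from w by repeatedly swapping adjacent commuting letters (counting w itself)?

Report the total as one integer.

80

piece 0:h — minimal
piece 1:h rests on {0:h}
piece 2:m — minimal
piece 3:m rests on {2:m}
piece 4:h rests on {1:h}
piece 5:i — minimal
piece 6:j rests on {3:m, 4:h}
piece 7:j rests on {6:j}
minimal pieces: {0:h, 2:m, 5:i}
ways to finish when only these pieces remain (= sum over removing one remaining piece with nothing left below it):
  1 left: {5}→1  {7}→1
  2 left: {5,7}→2  {6,7}→1
  3 left: {3,6,7}→1  {4,6,7}→1  {5,6,7}→3
  4 left: {1,4,6,7}→1  {2,3,6,7}→1  {3,4,6,7}→2  {3,5,6,7}→4  {4,5,6,7}→4
  5 left: {0,1,4,6,7}→1  {1,3,4,6,7}→3  {1,4,5,6,7}→5  {2,3,4,6,7}→3  {2,3,5,6,7}→5  {3,4,5,6,7}→10
  6 left: {0,1,3,4,6,7}→4  {0,1,4,5,6,7}→6  {1,2,3,4,6,7}→6  {1,3,4,5,6,7}→18  {2,3,4,5,6,7}→18
  placing 0:h first → 42 extensions
  placing 2:m first → 28 extensions
  placing 5:i first → 10 extensions
total linear extensions = 80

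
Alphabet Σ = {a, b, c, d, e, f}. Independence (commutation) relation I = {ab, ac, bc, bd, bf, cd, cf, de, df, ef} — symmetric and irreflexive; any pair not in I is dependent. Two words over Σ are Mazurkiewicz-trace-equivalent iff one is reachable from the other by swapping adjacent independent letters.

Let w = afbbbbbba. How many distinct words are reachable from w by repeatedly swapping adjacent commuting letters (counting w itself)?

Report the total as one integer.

84

#0=a has no predecessor
#1=f depends on [0:a]
#2=b has no predecessor
#3=b depends on [2:b]
#4=b depends on [3:b]
#5=b depends on [4:b]
#6=b depends on [5:b]
#7=b depends on [6:b]
#8=a depends on [1:f]
sources: [0:a, 2:b]
N(rest) = Σ N(rest − s) over sources s of rest; N(one piece) = 1:
  size 1 → [7]=1  [8]=1
  size 2 → [1,8]=1  [6,7]=1  [7,8]=2
  size 3 → [0,1,8]=1  [1,7,8]=3  [5,6,7]=1  [6,7,8]=3
  size 4 → [0,1,7,8]=4  [1,6,7,8]=6  [4,5,6,7]=1  [5,6,7,8]=4
  size 5 → [0,1,6,7,8]=10  [1,5,6,7,8]=10  [3,4,5,6,7]=1  [4,5,6,7,8]=5
  size 6 → [0,1,5,6,7,8]=20  [1,4,5,6,7,8]=15  [2,3,4,5,6,7]=1  [3,4,5,6,7,8]=6
  size 7 → [0,1,4,5,6,7,8]=35  [1,3,4,5,6,7,8]=21  [2,3,4,5,6,7,8]=7
  first=0(a) contributes 28
  first=2(b) contributes 56
|[w]| = 84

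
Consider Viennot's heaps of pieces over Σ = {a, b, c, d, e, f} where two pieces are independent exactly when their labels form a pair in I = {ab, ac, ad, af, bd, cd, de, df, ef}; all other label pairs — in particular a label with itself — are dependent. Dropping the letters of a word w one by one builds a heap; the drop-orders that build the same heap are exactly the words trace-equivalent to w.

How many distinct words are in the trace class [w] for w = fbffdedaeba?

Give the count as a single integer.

#0=f has no predecessor
#1=b depends on [0:f]
#2=f depends on [1:b]
#3=f depends on [2:f]
#4=d has no predecessor
#5=e depends on [1:b]
#6=d depends on [4:d]
#7=a depends on [5:e]
#8=e depends on [7:a]
#9=b depends on [3:f, 8:e]
#10=a depends on [8:e]
sources: [0:f, 4:d]
N(rest) = Σ N(rest − s) over sources s of rest; N(one piece) = 1:
  size 1 → [6]=1  [9]=1  [10]=1
  size 2 → [3,9]=1  [4,6]=1  [6,9]=2  [6,10]=2  [9,10]=2
  size 3 → [2,3,9]=1  [3,6,9]=3  [3,9,10]=3  [4,6,9]=3  [4,6,10]=3  [6,9,10]=6  [8,9,10]=2
  size 4 → [2,3,6,9]=4  [2,3,9,10]=4  [3,4,6,9]=6  [3,6,9,10]=12  [3,8,9,10]=5  [4,6,9,10]=12  [6,8,9,10]=8  [7,8,9,10]=2
  size 5 → [2,3,4,6,9]=10  [2,3,6,9,10]=20  [2,3,8,9,10]=9  [3,4,6,9,10]=30  [3,6,8,9,10]=25  [3,7,8,9,10]=7  [4,6,8,9,10]=20  [5,7,8,9,10]=2  [6,7,8,9,10]=10
  size 6 → [2,3,4,6,9,10]=60  [2,3,6,8,9,10]=54  [2,3,7,8,9,10]=16  [3,4,6,8,9,10]=75  [3,5,7,8,9,10]=9  [3,6,7,8,9,10]=42  [4,6,7,8,9,10]=30  [5,6,7,8,9,10]=12
  size 7 → [2,3,4,6,8,9,10]=189  [2,3,5,7,8,9,10]=25  [2,3,6,7,8,9,10]=112  [3,4,6,7,8,9,10]=147  [3,5,6,7,8,9,10]=63  [4,5,6,7,8,9,10]=42
  size 8 → [1,2,3,5,7,8,9,10]=25  [2,3,4,6,7,8,9,10]=448  [2,3,5,6,7,8,9,10]=200  [3,4,5,6,7,8,9,10]=252
  size 9 → [0,1,2,3,5,7,8,9,10]=25  [1,2,3,5,6,7,8,9,10]=225  [2,3,4,5,6,7,8,9,10]=900
  first=0(f) contributes 1125
  first=4(d) contributes 250
|[w]| = 1375

1375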